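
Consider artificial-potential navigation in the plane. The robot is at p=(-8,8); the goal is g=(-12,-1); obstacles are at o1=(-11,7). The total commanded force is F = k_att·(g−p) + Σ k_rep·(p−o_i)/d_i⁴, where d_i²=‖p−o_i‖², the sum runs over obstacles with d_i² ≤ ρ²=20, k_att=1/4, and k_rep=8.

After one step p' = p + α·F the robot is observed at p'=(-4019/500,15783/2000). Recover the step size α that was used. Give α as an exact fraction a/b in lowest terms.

F_att = 1/4·(g−p) = 1/4·(-4,-9) = (-1.0000,-2.2500)
o1: d²=10 ≤ ρ²=20; F_rep = 8·(3,1)/10² = (0.2400,0.0800)
F = F_att + ΣF_rep = (-0.7600,-2.1700)
Δp = p'−p = (-0.0380,-0.1085); α = Δx/Fx = (-19/500) / (-19/25) = 1/20
check: Δy/Fy = (-217/2000) / (-217/100) = 1/20 ✓

α = 1/20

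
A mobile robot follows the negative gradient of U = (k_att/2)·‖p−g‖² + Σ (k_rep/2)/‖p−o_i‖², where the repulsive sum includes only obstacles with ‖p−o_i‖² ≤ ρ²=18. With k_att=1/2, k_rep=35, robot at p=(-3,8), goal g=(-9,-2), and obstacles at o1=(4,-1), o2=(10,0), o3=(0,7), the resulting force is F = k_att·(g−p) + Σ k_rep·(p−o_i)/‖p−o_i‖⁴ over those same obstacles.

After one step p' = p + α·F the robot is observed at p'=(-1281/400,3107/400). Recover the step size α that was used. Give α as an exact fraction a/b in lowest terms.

F_att = 1/2·(g−p) = 1/2·(-6,-10) = (-3.0000,-5.0000)
o1: d²=130 > ρ²=18 → inactive
o2: d²=233 > ρ²=18 → inactive
o3: d²=10 ≤ ρ²=18; F_rep = 35·(-3,1)/10² = (-1.0500,0.3500)
F = F_att + ΣF_rep = (-4.0500,-4.6500)
Δp = p'−p = (-0.2025,-0.2325); α = Δx/Fx = (-81/400) / (-81/20) = 1/20
check: Δy/Fy = (-93/400) / (-93/20) = 1/20 ✓

α = 1/20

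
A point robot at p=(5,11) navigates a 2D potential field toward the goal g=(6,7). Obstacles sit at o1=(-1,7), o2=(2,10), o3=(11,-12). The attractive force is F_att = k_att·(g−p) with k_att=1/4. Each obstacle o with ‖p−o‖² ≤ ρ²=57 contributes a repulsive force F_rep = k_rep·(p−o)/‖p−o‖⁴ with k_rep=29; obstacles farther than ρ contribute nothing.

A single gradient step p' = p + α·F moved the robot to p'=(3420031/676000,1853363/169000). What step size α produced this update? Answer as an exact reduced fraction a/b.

α = 1/20

F_att = 1/4·(g−p) = 1/4·(1,-4) = (0.2500,-1.0000)
o1: d²=52 ≤ ρ²=57; F_rep = 29·(6,4)/52² = (0.0643,0.0429)
o2: d²=10 ≤ ρ²=57; F_rep = 29·(3,1)/10² = (0.8700,0.2900)
o3: d²=565 > ρ²=57 → inactive
F = F_att + ΣF_rep = (1.1843,-0.6671)
Δp = p'−p = (0.0592,-0.0334); α = Δx/Fx = (40031/676000) / (40031/33800) = 1/20
check: Δy/Fy = (-5637/169000) / (-5637/8450) = 1/20 ✓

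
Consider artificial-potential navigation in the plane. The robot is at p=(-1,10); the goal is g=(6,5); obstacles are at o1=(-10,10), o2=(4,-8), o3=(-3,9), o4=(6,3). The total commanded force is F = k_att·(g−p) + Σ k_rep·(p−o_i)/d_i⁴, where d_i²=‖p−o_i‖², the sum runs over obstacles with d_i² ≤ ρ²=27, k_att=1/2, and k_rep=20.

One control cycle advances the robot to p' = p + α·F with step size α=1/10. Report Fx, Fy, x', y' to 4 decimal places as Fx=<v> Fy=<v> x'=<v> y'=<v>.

F_att = 1/2·(g−p) = 1/2·(7,-5) = (3.5000,-2.5000)
o1: d²=81 > ρ²=27 → inactive
o2: d²=349 > ρ²=27 → inactive
o3: d²=5 ≤ ρ²=27; F_rep = 20·(2,1)/5² = (1.6000,0.8000)
o4: d²=98 > ρ²=27 → inactive
F = F_att + ΣF_rep = (5.1000,-1.7000)
p' = p + 1/10·F = (-0.4900,9.8300)

Fx=5.1000 Fy=-1.7000 x'=-0.4900 y'=9.8300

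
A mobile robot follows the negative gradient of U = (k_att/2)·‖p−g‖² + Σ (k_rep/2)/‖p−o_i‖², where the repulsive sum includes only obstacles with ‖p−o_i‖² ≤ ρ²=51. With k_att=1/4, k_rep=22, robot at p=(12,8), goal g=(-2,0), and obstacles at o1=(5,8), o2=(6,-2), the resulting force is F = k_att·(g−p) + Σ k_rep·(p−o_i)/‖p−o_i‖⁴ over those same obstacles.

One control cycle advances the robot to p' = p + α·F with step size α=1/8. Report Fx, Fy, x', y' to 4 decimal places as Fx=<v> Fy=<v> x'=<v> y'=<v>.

F_att = 1/4·(g−p) = 1/4·(-14,-8) = (-3.5000,-2.0000)
o1: d²=49 ≤ ρ²=51; F_rep = 22·(7,0)/49² = (0.0641,0.0000)
o2: d²=136 > ρ²=51 → inactive
F = F_att + ΣF_rep = (-3.4359,-2.0000)
p' = p + 1/8·F = (11.5705,7.7500)

Fx=-3.4359 Fy=-2.0000 x'=11.5705 y'=7.7500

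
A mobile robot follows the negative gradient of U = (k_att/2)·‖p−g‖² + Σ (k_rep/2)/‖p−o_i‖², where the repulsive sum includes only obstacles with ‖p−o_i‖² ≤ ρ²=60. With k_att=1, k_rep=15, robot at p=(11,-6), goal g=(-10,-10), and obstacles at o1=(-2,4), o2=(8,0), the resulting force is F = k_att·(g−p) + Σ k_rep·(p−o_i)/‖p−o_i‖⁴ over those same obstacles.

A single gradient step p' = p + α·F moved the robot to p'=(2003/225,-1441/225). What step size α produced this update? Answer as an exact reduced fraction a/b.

F_att = 1·(g−p) = 1·(-21,-4) = (-21.0000,-4.0000)
o1: d²=269 > ρ²=60 → inactive
o2: d²=45 ≤ ρ²=60; F_rep = 15·(3,-6)/45² = (0.0222,-0.0444)
F = F_att + ΣF_rep = (-20.9778,-4.0444)
Δp = p'−p = (-2.0978,-0.4044); α = Δx/Fx = (-472/225) / (-944/45) = 1/10
check: Δy/Fy = (-91/225) / (-182/45) = 1/10 ✓

α = 1/10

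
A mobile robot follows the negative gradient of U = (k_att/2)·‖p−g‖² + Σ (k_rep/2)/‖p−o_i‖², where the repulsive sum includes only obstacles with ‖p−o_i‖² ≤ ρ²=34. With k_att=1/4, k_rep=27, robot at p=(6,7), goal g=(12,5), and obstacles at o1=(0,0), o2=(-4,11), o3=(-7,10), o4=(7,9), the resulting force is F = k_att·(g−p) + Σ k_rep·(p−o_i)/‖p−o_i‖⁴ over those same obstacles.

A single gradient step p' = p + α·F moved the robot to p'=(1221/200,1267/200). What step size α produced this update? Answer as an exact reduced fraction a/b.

α = 1/4

F_att = 1/4·(g−p) = 1/4·(6,-2) = (1.5000,-0.5000)
o1: d²=85 > ρ²=34 → inactive
o2: d²=116 > ρ²=34 → inactive
o3: d²=178 > ρ²=34 → inactive
o4: d²=5 ≤ ρ²=34; F_rep = 27·(-1,-2)/5² = (-1.0800,-2.1600)
F = F_att + ΣF_rep = (0.4200,-2.6600)
Δp = p'−p = (0.1050,-0.6650); α = Δx/Fx = (21/200) / (21/50) = 1/4
check: Δy/Fy = (-133/200) / (-133/50) = 1/4 ✓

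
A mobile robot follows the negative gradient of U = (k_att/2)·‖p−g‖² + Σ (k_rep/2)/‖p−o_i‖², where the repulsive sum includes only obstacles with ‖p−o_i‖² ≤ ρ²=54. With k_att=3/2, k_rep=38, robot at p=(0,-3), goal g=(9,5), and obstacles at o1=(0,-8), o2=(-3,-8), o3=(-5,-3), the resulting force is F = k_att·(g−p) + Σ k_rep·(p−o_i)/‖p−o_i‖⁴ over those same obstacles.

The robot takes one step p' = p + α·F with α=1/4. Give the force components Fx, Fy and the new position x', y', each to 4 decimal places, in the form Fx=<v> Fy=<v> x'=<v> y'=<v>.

Fx=13.9026 Fy=12.4684 x'=3.4757 y'=0.1171

F_att = 3/2·(g−p) = 3/2·(9,8) = (13.5000,12.0000)
o1: d²=25 ≤ ρ²=54; F_rep = 38·(0,5)/25² = (0.0000,0.3040)
o2: d²=34 ≤ ρ²=54; F_rep = 38·(3,5)/34² = (0.0986,0.1644)
o3: d²=25 ≤ ρ²=54; F_rep = 38·(5,0)/25² = (0.3040,0.0000)
F = F_att + ΣF_rep = (13.9026,12.4684)
p' = p + 1/4·F = (3.4757,0.1171)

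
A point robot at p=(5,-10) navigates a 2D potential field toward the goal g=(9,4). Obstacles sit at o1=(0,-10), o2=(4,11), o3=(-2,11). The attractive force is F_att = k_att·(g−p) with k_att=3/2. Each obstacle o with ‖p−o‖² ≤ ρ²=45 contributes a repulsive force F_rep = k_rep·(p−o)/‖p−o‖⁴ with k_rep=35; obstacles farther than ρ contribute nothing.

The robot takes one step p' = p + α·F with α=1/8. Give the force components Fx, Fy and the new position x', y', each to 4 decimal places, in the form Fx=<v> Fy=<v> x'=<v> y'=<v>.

Fx=6.2800 Fy=21.0000 x'=5.7850 y'=-7.3750

F_att = 3/2·(g−p) = 3/2·(4,14) = (6.0000,21.0000)
o1: d²=25 ≤ ρ²=45; F_rep = 35·(5,0)/25² = (0.2800,0.0000)
o2: d²=442 > ρ²=45 → inactive
o3: d²=490 > ρ²=45 → inactive
F = F_att + ΣF_rep = (6.2800,21.0000)
p' = p + 1/8·F = (5.7850,-7.3750)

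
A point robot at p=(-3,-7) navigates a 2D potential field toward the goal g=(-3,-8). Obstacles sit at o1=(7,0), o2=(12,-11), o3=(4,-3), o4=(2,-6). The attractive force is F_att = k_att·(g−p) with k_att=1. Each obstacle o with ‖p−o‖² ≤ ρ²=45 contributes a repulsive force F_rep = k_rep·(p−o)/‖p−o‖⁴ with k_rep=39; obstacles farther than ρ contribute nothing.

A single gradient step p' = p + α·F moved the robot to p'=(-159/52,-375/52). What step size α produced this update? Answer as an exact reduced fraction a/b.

α = 1/5

F_att = 1·(g−p) = 1·(0,-1) = (0.0000,-1.0000)
o1: d²=149 > ρ²=45 → inactive
o2: d²=241 > ρ²=45 → inactive
o3: d²=65 > ρ²=45 → inactive
o4: d²=26 ≤ ρ²=45; F_rep = 39·(-5,-1)/26² = (-0.2885,-0.0577)
F = F_att + ΣF_rep = (-0.2885,-1.0577)
Δp = p'−p = (-0.0577,-0.2115); α = Δx/Fx = (-3/52) / (-15/52) = 1/5
check: Δy/Fy = (-11/52) / (-55/52) = 1/5 ✓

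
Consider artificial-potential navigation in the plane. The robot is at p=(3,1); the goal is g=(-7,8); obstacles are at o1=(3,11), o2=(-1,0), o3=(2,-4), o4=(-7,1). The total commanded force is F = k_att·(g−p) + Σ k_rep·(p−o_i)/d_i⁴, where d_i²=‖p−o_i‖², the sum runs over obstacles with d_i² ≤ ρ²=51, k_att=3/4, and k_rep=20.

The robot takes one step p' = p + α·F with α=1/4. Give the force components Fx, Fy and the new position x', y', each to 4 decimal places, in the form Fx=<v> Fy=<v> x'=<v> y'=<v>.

Fx=-7.1936 Fy=5.4671 x'=1.2016 y'=2.3668

F_att = 3/4·(g−p) = 3/4·(-10,7) = (-7.5000,5.2500)
o1: d²=100 > ρ²=51 → inactive
o2: d²=17 ≤ ρ²=51; F_rep = 20·(4,1)/17² = (0.2768,0.0692)
o3: d²=26 ≤ ρ²=51; F_rep = 20·(1,5)/26² = (0.0296,0.1479)
o4: d²=100 > ρ²=51 → inactive
F = F_att + ΣF_rep = (-7.1936,5.4671)
p' = p + 1/4·F = (1.2016,2.3668)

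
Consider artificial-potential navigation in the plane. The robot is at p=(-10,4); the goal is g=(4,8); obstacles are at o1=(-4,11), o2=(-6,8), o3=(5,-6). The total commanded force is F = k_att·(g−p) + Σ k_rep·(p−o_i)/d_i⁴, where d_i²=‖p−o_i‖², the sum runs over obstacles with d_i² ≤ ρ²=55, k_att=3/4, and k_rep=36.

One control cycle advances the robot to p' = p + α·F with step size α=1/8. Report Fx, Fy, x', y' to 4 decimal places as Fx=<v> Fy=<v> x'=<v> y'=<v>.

Fx=10.3594 Fy=2.8594 x'=-8.7051 y'=4.3574

F_att = 3/4·(g−p) = 3/4·(14,4) = (10.5000,3.0000)
o1: d²=85 > ρ²=55 → inactive
o2: d²=32 ≤ ρ²=55; F_rep = 36·(-4,-4)/32² = (-0.1406,-0.1406)
o3: d²=325 > ρ²=55 → inactive
F = F_att + ΣF_rep = (10.3594,2.8594)
p' = p + 1/8·F = (-8.7051,4.3574)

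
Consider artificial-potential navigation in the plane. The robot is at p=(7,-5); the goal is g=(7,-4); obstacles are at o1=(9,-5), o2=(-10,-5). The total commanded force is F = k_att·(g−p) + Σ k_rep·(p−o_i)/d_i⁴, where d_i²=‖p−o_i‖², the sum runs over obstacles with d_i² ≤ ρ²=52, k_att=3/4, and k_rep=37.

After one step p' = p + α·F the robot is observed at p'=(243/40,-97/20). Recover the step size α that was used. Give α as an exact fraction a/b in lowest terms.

α = 1/5

F_att = 3/4·(g−p) = 3/4·(0,1) = (0.0000,0.7500)
o1: d²=4 ≤ ρ²=52; F_rep = 37·(-2,0)/4² = (-4.6250,0.0000)
o2: d²=289 > ρ²=52 → inactive
F = F_att + ΣF_rep = (-4.6250,0.7500)
Δp = p'−p = (-0.9250,0.1500); α = Δx/Fx = (-37/40) / (-37/8) = 1/5
check: Δy/Fy = (3/20) / (3/4) = 1/5 ✓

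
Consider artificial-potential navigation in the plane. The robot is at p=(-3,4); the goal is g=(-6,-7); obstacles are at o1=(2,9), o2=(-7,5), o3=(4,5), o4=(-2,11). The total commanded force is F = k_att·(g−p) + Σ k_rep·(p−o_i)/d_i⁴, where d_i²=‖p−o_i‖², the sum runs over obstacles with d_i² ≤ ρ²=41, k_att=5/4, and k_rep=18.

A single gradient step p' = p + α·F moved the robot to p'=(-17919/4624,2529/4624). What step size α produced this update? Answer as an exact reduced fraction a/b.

α = 1/4

F_att = 5/4·(g−p) = 5/4·(-3,-11) = (-3.7500,-13.7500)
o1: d²=50 > ρ²=41 → inactive
o2: d²=17 ≤ ρ²=41; F_rep = 18·(4,-1)/17² = (0.2491,-0.0623)
o3: d²=50 > ρ²=41 → inactive
o4: d²=50 > ρ²=41 → inactive
F = F_att + ΣF_rep = (-3.5009,-13.8123)
Δp = p'−p = (-0.8752,-3.4531); α = Δx/Fx = (-4047/4624) / (-4047/1156) = 1/4
check: Δy/Fy = (-15967/4624) / (-15967/1156) = 1/4 ✓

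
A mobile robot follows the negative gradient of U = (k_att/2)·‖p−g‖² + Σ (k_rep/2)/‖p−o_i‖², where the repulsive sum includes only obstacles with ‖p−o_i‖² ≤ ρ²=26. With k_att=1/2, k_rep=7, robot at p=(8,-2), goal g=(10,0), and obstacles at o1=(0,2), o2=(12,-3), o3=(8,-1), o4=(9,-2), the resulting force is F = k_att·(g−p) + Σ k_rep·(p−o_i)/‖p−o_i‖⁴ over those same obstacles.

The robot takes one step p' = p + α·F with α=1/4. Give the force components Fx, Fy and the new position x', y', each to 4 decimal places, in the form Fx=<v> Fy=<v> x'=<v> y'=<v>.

F_att = 1/2·(g−p) = 1/2·(2,2) = (1.0000,1.0000)
o1: d²=80 > ρ²=26 → inactive
o2: d²=17 ≤ ρ²=26; F_rep = 7·(-4,1)/17² = (-0.0969,0.0242)
o3: d²=1 ≤ ρ²=26; F_rep = 7·(0,-1)/1² = (0.0000,-7.0000)
o4: d²=1 ≤ ρ²=26; F_rep = 7·(-1,0)/1² = (-7.0000,0.0000)
F = F_att + ΣF_rep = (-6.0969,-5.9758)
p' = p + 1/4·F = (6.4758,-3.4939)

Fx=-6.0969 Fy=-5.9758 x'=6.4758 y'=-3.4939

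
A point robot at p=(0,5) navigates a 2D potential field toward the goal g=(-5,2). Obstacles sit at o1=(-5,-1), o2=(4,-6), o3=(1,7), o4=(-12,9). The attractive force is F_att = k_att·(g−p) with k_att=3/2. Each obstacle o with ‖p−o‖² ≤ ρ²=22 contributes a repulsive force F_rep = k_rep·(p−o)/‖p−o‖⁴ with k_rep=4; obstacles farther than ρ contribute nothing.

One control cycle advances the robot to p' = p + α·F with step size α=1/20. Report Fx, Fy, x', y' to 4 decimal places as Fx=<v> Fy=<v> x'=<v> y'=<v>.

Fx=-7.6600 Fy=-4.8200 x'=-0.3830 y'=4.7590

F_att = 3/2·(g−p) = 3/2·(-5,-3) = (-7.5000,-4.5000)
o1: d²=61 > ρ²=22 → inactive
o2: d²=137 > ρ²=22 → inactive
o3: d²=5 ≤ ρ²=22; F_rep = 4·(-1,-2)/5² = (-0.1600,-0.3200)
o4: d²=160 > ρ²=22 → inactive
F = F_att + ΣF_rep = (-7.6600,-4.8200)
p' = p + 1/20·F = (-0.3830,4.7590)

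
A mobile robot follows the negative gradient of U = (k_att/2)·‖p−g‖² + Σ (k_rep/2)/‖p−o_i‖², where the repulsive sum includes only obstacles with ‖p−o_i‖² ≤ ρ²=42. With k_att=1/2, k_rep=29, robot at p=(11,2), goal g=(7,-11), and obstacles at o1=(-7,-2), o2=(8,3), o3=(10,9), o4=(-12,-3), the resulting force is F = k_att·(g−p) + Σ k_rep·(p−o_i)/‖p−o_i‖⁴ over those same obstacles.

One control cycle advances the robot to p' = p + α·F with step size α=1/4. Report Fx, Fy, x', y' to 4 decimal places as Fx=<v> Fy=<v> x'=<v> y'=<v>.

F_att = 1/2·(g−p) = 1/2·(-4,-13) = (-2.0000,-6.5000)
o1: d²=340 > ρ²=42 → inactive
o2: d²=10 ≤ ρ²=42; F_rep = 29·(3,-1)/10² = (0.8700,-0.2900)
o3: d²=50 > ρ²=42 → inactive
o4: d²=554 > ρ²=42 → inactive
F = F_att + ΣF_rep = (-1.1300,-6.7900)
p' = p + 1/4·F = (10.7175,0.3025)

Fx=-1.1300 Fy=-6.7900 x'=10.7175 y'=0.3025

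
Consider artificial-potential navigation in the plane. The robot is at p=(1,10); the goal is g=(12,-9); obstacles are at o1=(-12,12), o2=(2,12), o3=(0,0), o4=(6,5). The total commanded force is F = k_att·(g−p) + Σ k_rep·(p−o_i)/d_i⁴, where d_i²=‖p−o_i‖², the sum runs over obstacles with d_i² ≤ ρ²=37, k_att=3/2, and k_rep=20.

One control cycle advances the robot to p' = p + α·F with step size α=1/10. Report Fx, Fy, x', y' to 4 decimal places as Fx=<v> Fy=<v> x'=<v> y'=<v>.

Fx=15.7000 Fy=-30.1000 x'=2.5700 y'=6.9900

F_att = 3/2·(g−p) = 3/2·(11,-19) = (16.5000,-28.5000)
o1: d²=173 > ρ²=37 → inactive
o2: d²=5 ≤ ρ²=37; F_rep = 20·(-1,-2)/5² = (-0.8000,-1.6000)
o3: d²=101 > ρ²=37 → inactive
o4: d²=50 > ρ²=37 → inactive
F = F_att + ΣF_rep = (15.7000,-30.1000)
p' = p + 1/10·F = (2.5700,6.9900)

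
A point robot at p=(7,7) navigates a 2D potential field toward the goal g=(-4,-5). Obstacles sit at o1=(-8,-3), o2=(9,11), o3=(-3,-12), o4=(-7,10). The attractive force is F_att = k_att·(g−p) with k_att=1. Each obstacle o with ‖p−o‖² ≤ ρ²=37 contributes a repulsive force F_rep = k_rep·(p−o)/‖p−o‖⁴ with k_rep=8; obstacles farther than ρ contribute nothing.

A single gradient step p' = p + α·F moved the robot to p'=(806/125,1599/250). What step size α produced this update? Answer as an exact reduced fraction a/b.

F_att = 1·(g−p) = 1·(-11,-12) = (-11.0000,-12.0000)
o1: d²=325 > ρ²=37 → inactive
o2: d²=20 ≤ ρ²=37; F_rep = 8·(-2,-4)/20² = (-0.0400,-0.0800)
o3: d²=461 > ρ²=37 → inactive
o4: d²=205 > ρ²=37 → inactive
F = F_att + ΣF_rep = (-11.0400,-12.0800)
Δp = p'−p = (-0.5520,-0.6040); α = Δx/Fx = (-69/125) / (-276/25) = 1/20
check: Δy/Fy = (-151/250) / (-302/25) = 1/20 ✓

α = 1/20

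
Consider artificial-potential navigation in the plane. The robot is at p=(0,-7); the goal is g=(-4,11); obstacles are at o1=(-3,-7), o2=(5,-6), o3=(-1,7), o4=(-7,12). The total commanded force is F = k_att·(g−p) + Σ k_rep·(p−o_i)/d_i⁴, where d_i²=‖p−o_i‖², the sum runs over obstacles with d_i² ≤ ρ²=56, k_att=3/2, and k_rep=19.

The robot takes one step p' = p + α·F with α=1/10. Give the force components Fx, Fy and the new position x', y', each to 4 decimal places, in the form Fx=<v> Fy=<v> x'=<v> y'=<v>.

F_att = 3/2·(g−p) = 3/2·(-4,18) = (-6.0000,27.0000)
o1: d²=9 ≤ ρ²=56; F_rep = 19·(3,0)/9² = (0.7037,0.0000)
o2: d²=26 ≤ ρ²=56; F_rep = 19·(-5,-1)/26² = (-0.1405,-0.0281)
o3: d²=197 > ρ²=56 → inactive
o4: d²=410 > ρ²=56 → inactive
F = F_att + ΣF_rep = (-5.4368,26.9719)
p' = p + 1/10·F = (-0.5437,-4.3028)

Fx=-5.4368 Fy=26.9719 x'=-0.5437 y'=-4.3028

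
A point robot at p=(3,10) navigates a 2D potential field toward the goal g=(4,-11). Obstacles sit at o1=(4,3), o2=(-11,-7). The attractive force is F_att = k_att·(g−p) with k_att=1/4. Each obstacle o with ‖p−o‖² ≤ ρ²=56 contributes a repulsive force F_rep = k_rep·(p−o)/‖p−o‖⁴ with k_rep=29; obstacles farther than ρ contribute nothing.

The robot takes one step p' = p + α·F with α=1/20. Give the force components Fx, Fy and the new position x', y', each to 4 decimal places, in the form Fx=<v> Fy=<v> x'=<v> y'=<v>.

Fx=0.2384 Fy=-5.1688 x'=3.0119 y'=9.7416

F_att = 1/4·(g−p) = 1/4·(1,-21) = (0.2500,-5.2500)
o1: d²=50 ≤ ρ²=56; F_rep = 29·(-1,7)/50² = (-0.0116,0.0812)
o2: d²=485 > ρ²=56 → inactive
F = F_att + ΣF_rep = (0.2384,-5.1688)
p' = p + 1/20·F = (3.0119,9.7416)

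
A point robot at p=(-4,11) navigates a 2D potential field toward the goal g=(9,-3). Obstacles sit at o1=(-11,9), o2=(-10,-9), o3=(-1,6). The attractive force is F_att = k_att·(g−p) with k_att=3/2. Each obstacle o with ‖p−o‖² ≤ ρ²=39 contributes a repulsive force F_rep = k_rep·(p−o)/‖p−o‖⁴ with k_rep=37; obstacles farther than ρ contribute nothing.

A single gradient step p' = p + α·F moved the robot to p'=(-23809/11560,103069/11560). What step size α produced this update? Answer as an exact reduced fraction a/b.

F_att = 3/2·(g−p) = 3/2·(13,-14) = (19.5000,-21.0000)
o1: d²=53 > ρ²=39 → inactive
o2: d²=436 > ρ²=39 → inactive
o3: d²=34 ≤ ρ²=39; F_rep = 37·(-3,5)/34² = (-0.0960,0.1600)
F = F_att + ΣF_rep = (19.4040,-20.8400)
Δp = p'−p = (1.9404,-2.0840); α = Δx/Fx = (22431/11560) / (22431/1156) = 1/10
check: Δy/Fy = (-24091/11560) / (-24091/1156) = 1/10 ✓

α = 1/10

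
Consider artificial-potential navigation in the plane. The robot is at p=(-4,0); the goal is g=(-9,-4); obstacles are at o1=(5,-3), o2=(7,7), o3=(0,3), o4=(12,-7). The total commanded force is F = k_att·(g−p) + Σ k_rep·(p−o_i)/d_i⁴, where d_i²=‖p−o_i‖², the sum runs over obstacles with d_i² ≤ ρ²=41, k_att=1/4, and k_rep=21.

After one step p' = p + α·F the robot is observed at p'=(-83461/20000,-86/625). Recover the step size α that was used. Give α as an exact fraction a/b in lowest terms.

α = 1/8

F_att = 1/4·(g−p) = 1/4·(-5,-4) = (-1.2500,-1.0000)
o1: d²=90 > ρ²=41 → inactive
o2: d²=170 > ρ²=41 → inactive
o3: d²=25 ≤ ρ²=41; F_rep = 21·(-4,-3)/25² = (-0.1344,-0.1008)
o4: d²=305 > ρ²=41 → inactive
F = F_att + ΣF_rep = (-1.3844,-1.1008)
Δp = p'−p = (-0.1731,-0.1376); α = Δx/Fx = (-3461/20000) / (-3461/2500) = 1/8
check: Δy/Fy = (-86/625) / (-688/625) = 1/8 ✓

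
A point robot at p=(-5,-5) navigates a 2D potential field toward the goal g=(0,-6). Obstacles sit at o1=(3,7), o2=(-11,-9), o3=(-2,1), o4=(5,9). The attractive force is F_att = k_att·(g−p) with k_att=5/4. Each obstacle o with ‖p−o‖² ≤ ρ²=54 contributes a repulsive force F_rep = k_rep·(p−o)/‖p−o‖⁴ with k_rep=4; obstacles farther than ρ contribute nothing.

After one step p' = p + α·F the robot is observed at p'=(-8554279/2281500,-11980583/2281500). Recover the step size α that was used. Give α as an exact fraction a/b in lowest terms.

F_att = 5/4·(g−p) = 5/4·(5,-1) = (6.2500,-1.2500)
o1: d²=208 > ρ²=54 → inactive
o2: d²=52 ≤ ρ²=54; F_rep = 4·(6,4)/52² = (0.0089,0.0059)
o3: d²=45 ≤ ρ²=54; F_rep = 4·(-3,-6)/45² = (-0.0059,-0.0119)
o4: d²=296 > ρ²=54 → inactive
F = F_att + ΣF_rep = (6.2529,-1.2559)
Δp = p'−p = (1.2506,-0.2512); α = Δx/Fx = (2853221/2281500) / (2853221/456300) = 1/5
check: Δy/Fy = (-573083/2281500) / (-573083/456300) = 1/5 ✓

α = 1/5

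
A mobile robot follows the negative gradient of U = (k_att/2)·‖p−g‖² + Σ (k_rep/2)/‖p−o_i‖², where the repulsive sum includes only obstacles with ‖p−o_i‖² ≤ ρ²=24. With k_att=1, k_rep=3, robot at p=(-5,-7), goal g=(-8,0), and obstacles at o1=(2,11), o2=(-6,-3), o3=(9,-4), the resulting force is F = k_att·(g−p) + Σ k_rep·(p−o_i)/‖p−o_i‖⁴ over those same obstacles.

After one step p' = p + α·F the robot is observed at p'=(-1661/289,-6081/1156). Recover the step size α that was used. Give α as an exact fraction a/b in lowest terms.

F_att = 1·(g−p) = 1·(-3,7) = (-3.0000,7.0000)
o1: d²=373 > ρ²=24 → inactive
o2: d²=17 ≤ ρ²=24; F_rep = 3·(1,-4)/17² = (0.0104,-0.0415)
o3: d²=205 > ρ²=24 → inactive
F = F_att + ΣF_rep = (-2.9896,6.9585)
Δp = p'−p = (-0.7474,1.7396); α = Δx/Fx = (-216/289) / (-864/289) = 1/4
check: Δy/Fy = (2011/1156) / (2011/289) = 1/4 ✓

α = 1/4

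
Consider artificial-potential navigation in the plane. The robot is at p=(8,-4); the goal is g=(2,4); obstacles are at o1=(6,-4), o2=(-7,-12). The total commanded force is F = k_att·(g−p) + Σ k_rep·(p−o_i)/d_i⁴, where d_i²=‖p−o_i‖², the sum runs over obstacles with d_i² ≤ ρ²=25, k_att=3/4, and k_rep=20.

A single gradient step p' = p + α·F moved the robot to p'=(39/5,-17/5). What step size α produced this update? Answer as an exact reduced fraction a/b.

α = 1/10

F_att = 3/4·(g−p) = 3/4·(-6,8) = (-4.5000,6.0000)
o1: d²=4 ≤ ρ²=25; F_rep = 20·(2,0)/4² = (2.5000,0.0000)
o2: d²=289 > ρ²=25 → inactive
F = F_att + ΣF_rep = (-2.0000,6.0000)
Δp = p'−p = (-0.2000,0.6000); α = Δx/Fx = (-1/5) / (-2) = 1/10
check: Δy/Fy = (3/5) / (6) = 1/10 ✓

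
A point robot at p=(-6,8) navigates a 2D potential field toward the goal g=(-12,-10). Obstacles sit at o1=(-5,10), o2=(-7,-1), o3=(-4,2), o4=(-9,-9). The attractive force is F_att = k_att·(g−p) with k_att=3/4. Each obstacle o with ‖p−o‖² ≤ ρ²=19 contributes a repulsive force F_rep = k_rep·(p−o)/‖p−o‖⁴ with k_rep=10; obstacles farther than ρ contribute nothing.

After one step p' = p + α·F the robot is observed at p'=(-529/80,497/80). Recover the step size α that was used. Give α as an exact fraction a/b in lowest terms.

α = 1/8

F_att = 3/4·(g−p) = 3/4·(-6,-18) = (-4.5000,-13.5000)
o1: d²=5 ≤ ρ²=19; F_rep = 10·(-1,-2)/5² = (-0.4000,-0.8000)
o2: d²=82 > ρ²=19 → inactive
o3: d²=40 > ρ²=19 → inactive
o4: d²=298 > ρ²=19 → inactive
F = F_att + ΣF_rep = (-4.9000,-14.3000)
Δp = p'−p = (-0.6125,-1.7875); α = Δx/Fx = (-49/80) / (-49/10) = 1/8
check: Δy/Fy = (-143/80) / (-143/10) = 1/8 ✓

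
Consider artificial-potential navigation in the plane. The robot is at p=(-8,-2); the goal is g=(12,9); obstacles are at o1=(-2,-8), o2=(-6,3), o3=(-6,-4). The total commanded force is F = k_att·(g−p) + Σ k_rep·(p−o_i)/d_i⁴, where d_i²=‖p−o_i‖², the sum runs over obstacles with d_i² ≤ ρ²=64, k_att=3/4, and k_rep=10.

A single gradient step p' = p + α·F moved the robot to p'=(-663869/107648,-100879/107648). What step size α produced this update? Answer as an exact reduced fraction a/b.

F_att = 3/4·(g−p) = 3/4·(20,11) = (15.0000,8.2500)
o1: d²=72 > ρ²=64 → inactive
o2: d²=29 ≤ ρ²=64; F_rep = 10·(-2,-5)/29² = (-0.0238,-0.0595)
o3: d²=8 ≤ ρ²=64; F_rep = 10·(-2,2)/8² = (-0.3125,0.3125)
F = F_att + ΣF_rep = (14.6637,8.5030)
Δp = p'−p = (1.8330,1.0629); α = Δx/Fx = (197315/107648) / (197315/13456) = 1/8
check: Δy/Fy = (114417/107648) / (114417/13456) = 1/8 ✓

α = 1/8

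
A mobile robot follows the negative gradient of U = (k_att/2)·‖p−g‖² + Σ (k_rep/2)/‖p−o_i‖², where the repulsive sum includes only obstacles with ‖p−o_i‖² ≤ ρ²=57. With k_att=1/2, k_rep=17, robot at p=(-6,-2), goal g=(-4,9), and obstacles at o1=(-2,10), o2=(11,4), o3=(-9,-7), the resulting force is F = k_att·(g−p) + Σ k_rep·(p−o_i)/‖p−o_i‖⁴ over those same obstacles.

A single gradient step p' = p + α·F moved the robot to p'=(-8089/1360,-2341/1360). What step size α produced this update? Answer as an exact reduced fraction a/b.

F_att = 1/2·(g−p) = 1/2·(2,11) = (1.0000,5.5000)
o1: d²=160 > ρ²=57 → inactive
o2: d²=325 > ρ²=57 → inactive
o3: d²=34 ≤ ρ²=57; F_rep = 17·(3,5)/34² = (0.0441,0.0735)
F = F_att + ΣF_rep = (1.0441,5.5735)
Δp = p'−p = (0.0522,0.2787); α = Δx/Fx = (71/1360) / (71/68) = 1/20
check: Δy/Fy = (379/1360) / (379/68) = 1/20 ✓

α = 1/20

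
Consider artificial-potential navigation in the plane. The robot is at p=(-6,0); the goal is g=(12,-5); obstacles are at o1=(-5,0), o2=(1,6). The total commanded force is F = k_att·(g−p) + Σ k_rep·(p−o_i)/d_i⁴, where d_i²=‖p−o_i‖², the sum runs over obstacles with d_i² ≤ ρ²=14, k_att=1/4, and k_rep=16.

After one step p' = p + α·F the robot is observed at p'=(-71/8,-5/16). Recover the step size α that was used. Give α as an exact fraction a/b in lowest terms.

α = 1/4

F_att = 1/4·(g−p) = 1/4·(18,-5) = (4.5000,-1.2500)
o1: d²=1 ≤ ρ²=14; F_rep = 16·(-1,0)/1² = (-16.0000,0.0000)
o2: d²=85 > ρ²=14 → inactive
F = F_att + ΣF_rep = (-11.5000,-1.2500)
Δp = p'−p = (-2.8750,-0.3125); α = Δx/Fx = (-23/8) / (-23/2) = 1/4
check: Δy/Fy = (-5/16) / (-5/4) = 1/4 ✓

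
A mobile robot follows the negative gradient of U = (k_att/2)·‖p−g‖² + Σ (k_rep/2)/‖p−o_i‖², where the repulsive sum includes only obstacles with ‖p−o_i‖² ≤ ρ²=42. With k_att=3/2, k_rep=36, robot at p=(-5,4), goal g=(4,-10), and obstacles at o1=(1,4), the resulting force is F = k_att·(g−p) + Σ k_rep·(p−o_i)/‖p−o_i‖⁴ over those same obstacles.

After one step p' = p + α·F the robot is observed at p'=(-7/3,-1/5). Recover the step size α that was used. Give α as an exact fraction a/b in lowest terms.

F_att = 3/2·(g−p) = 3/2·(9,-14) = (13.5000,-21.0000)
o1: d²=36 ≤ ρ²=42; F_rep = 36·(-6,0)/36² = (-0.1667,0.0000)
F = F_att + ΣF_rep = (13.3333,-21.0000)
Δp = p'−p = (2.6667,-4.2000); α = Δx/Fx = (8/3) / (40/3) = 1/5
check: Δy/Fy = (-21/5) / (-21) = 1/5 ✓

α = 1/5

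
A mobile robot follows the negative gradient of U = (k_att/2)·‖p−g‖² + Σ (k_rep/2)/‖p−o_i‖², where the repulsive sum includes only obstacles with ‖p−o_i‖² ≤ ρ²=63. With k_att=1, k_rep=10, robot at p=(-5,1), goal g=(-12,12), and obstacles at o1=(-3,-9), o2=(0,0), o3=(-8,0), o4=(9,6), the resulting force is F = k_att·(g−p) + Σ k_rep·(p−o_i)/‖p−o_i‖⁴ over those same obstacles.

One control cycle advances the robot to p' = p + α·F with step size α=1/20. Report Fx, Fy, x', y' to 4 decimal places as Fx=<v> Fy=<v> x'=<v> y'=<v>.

Fx=-6.7740 Fy=11.1148 x'=-5.3387 y'=1.5557

F_att = 1·(g−p) = 1·(-7,11) = (-7.0000,11.0000)
o1: d²=104 > ρ²=63 → inactive
o2: d²=26 ≤ ρ²=63; F_rep = 10·(-5,1)/26² = (-0.0740,0.0148)
o3: d²=10 ≤ ρ²=63; F_rep = 10·(3,1)/10² = (0.3000,0.1000)
o4: d²=221 > ρ²=63 → inactive
F = F_att + ΣF_rep = (-6.7740,11.1148)
p' = p + 1/20·F = (-5.3387,1.5557)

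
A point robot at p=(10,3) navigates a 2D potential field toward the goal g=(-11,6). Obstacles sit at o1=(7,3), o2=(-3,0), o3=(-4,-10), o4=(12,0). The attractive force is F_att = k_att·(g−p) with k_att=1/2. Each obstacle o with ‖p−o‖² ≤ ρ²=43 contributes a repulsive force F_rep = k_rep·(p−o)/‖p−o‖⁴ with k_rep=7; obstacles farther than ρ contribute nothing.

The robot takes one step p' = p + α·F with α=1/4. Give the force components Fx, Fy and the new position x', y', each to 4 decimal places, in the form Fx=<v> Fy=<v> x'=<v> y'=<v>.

F_att = 1/2·(g−p) = 1/2·(-21,3) = (-10.5000,1.5000)
o1: d²=9 ≤ ρ²=43; F_rep = 7·(3,0)/9² = (0.2593,0.0000)
o2: d²=178 > ρ²=43 → inactive
o3: d²=365 > ρ²=43 → inactive
o4: d²=13 ≤ ρ²=43; F_rep = 7·(-2,3)/13² = (-0.0828,0.1243)
F = F_att + ΣF_rep = (-10.3236,1.6243)
p' = p + 1/4·F = (7.4191,3.4061)

Fx=-10.3236 Fy=1.6243 x'=7.4191 y'=3.4061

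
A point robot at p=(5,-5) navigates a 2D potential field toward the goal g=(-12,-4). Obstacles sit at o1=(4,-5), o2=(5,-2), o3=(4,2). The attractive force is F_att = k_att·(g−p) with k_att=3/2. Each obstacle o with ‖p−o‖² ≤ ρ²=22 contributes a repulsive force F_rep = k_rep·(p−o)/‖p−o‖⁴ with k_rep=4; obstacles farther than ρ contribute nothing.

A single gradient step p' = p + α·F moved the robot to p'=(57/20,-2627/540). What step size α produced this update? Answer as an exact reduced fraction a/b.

α = 1/10

F_att = 3/2·(g−p) = 3/2·(-17,1) = (-25.5000,1.5000)
o1: d²=1 ≤ ρ²=22; F_rep = 4·(1,0)/1² = (4.0000,0.0000)
o2: d²=9 ≤ ρ²=22; F_rep = 4·(0,-3)/9² = (0.0000,-0.1481)
o3: d²=50 > ρ²=22 → inactive
F = F_att + ΣF_rep = (-21.5000,1.3519)
Δp = p'−p = (-2.1500,0.1352); α = Δx/Fx = (-43/20) / (-43/2) = 1/10
check: Δy/Fy = (73/540) / (73/54) = 1/10 ✓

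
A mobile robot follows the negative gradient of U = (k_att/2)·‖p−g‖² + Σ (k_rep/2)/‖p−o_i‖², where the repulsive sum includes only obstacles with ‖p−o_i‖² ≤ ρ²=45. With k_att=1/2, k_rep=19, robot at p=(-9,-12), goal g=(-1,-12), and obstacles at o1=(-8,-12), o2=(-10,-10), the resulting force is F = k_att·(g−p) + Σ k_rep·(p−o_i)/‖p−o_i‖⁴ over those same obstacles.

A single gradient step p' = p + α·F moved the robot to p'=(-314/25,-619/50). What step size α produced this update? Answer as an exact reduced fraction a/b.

α = 1/4

F_att = 1/2·(g−p) = 1/2·(8,0) = (4.0000,0.0000)
o1: d²=1 ≤ ρ²=45; F_rep = 19·(-1,0)/1² = (-19.0000,0.0000)
o2: d²=5 ≤ ρ²=45; F_rep = 19·(1,-2)/5² = (0.7600,-1.5200)
F = F_att + ΣF_rep = (-14.2400,-1.5200)
Δp = p'−p = (-3.5600,-0.3800); α = Δx/Fx = (-89/25) / (-356/25) = 1/4
check: Δy/Fy = (-19/50) / (-38/25) = 1/4 ✓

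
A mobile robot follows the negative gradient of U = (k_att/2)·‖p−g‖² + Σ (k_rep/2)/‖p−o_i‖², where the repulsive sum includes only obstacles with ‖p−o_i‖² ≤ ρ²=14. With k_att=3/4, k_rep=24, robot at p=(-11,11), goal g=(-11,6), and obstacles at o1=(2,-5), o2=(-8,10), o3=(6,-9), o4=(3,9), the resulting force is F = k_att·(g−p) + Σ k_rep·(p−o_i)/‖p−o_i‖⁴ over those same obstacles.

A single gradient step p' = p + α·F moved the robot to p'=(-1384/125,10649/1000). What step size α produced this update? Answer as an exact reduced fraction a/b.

α = 1/10

F_att = 3/4·(g−p) = 3/4·(0,-5) = (0.0000,-3.7500)
o1: d²=425 > ρ²=14 → inactive
o2: d²=10 ≤ ρ²=14; F_rep = 24·(-3,1)/10² = (-0.7200,0.2400)
o3: d²=689 > ρ²=14 → inactive
o4: d²=200 > ρ²=14 → inactive
F = F_att + ΣF_rep = (-0.7200,-3.5100)
Δp = p'−p = (-0.0720,-0.3510); α = Δx/Fx = (-9/125) / (-18/25) = 1/10
check: Δy/Fy = (-351/1000) / (-351/100) = 1/10 ✓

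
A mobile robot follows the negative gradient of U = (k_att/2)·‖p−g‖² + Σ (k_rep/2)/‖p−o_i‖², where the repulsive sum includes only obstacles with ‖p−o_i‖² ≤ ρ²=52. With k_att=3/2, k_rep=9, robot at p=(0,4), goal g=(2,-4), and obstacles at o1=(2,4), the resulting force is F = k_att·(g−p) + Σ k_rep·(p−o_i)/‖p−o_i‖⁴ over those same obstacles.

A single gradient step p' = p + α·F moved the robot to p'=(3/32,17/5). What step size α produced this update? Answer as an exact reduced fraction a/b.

F_att = 3/2·(g−p) = 3/2·(2,-8) = (3.0000,-12.0000)
o1: d²=4 ≤ ρ²=52; F_rep = 9·(-2,0)/4² = (-1.1250,0.0000)
F = F_att + ΣF_rep = (1.8750,-12.0000)
Δp = p'−p = (0.0938,-0.6000); α = Δx/Fx = (3/32) / (15/8) = 1/20
check: Δy/Fy = (-3/5) / (-12) = 1/20 ✓

α = 1/20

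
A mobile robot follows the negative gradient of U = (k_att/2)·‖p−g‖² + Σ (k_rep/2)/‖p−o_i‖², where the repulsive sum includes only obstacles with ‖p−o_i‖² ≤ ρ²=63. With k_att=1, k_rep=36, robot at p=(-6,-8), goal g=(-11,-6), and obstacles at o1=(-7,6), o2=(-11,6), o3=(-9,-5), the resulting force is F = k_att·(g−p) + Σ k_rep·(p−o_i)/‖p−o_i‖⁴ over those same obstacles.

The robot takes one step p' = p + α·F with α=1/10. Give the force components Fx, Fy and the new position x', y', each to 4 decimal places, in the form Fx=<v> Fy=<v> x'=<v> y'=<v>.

Fx=-4.6667 Fy=1.6667 x'=-6.4667 y'=-7.8333

F_att = 1·(g−p) = 1·(-5,2) = (-5.0000,2.0000)
o1: d²=197 > ρ²=63 → inactive
o2: d²=221 > ρ²=63 → inactive
o3: d²=18 ≤ ρ²=63; F_rep = 36·(3,-3)/18² = (0.3333,-0.3333)
F = F_att + ΣF_rep = (-4.6667,1.6667)
p' = p + 1/10·F = (-6.4667,-7.8333)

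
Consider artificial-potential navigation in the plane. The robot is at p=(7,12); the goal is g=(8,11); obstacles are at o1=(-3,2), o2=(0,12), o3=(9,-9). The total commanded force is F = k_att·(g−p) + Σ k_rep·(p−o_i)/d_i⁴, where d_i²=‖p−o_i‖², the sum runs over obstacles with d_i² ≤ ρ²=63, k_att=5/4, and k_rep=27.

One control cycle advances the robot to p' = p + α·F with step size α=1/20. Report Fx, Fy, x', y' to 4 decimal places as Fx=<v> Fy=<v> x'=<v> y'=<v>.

F_att = 5/4·(g−p) = 5/4·(1,-1) = (1.2500,-1.2500)
o1: d²=200 > ρ²=63 → inactive
o2: d²=49 ≤ ρ²=63; F_rep = 27·(7,0)/49² = (0.0787,0.0000)
o3: d²=445 > ρ²=63 → inactive
F = F_att + ΣF_rep = (1.3287,-1.2500)
p' = p + 1/20·F = (7.0664,11.9375)

Fx=1.3287 Fy=-1.2500 x'=7.0664 y'=11.9375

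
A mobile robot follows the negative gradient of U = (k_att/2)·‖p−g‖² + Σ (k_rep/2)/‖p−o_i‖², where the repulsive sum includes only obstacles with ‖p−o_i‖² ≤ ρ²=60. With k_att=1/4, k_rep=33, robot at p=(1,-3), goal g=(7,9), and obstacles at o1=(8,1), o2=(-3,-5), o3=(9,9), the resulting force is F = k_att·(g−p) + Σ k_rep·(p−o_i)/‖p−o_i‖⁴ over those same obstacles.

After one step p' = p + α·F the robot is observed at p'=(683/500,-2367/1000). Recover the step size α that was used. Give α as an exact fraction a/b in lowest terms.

F_att = 1/4·(g−p) = 1/4·(6,12) = (1.5000,3.0000)
o1: d²=65 > ρ²=60 → inactive
o2: d²=20 ≤ ρ²=60; F_rep = 33·(4,2)/20² = (0.3300,0.1650)
o3: d²=208 > ρ²=60 → inactive
F = F_att + ΣF_rep = (1.8300,3.1650)
Δp = p'−p = (0.3660,0.6330); α = Δx/Fx = (183/500) / (183/100) = 1/5
check: Δy/Fy = (633/1000) / (633/200) = 1/5 ✓

α = 1/5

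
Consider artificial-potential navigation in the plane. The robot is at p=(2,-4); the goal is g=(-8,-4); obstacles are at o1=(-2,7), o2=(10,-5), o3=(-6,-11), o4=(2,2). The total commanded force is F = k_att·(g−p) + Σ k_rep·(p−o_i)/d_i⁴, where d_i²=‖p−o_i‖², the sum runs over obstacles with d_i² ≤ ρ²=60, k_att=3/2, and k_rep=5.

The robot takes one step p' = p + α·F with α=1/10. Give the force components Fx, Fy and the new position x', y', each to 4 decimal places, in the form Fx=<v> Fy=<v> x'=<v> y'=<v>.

F_att = 3/2·(g−p) = 3/2·(-10,0) = (-15.0000,0.0000)
o1: d²=137 > ρ²=60 → inactive
o2: d²=65 > ρ²=60 → inactive
o3: d²=113 > ρ²=60 → inactive
o4: d²=36 ≤ ρ²=60; F_rep = 5·(0,-6)/36² = (0.0000,-0.0231)
F = F_att + ΣF_rep = (-15.0000,-0.0231)
p' = p + 1/10·F = (0.5000,-4.0023)

Fx=-15.0000 Fy=-0.0231 x'=0.5000 y'=-4.0023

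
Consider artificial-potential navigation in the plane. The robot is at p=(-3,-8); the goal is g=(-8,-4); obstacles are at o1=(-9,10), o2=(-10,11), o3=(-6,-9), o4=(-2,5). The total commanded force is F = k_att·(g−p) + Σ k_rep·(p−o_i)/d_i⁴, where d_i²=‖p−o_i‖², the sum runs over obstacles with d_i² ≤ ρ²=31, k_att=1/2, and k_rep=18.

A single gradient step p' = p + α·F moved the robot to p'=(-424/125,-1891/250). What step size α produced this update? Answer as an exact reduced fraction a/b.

α = 1/5

F_att = 1/2·(g−p) = 1/2·(-5,4) = (-2.5000,2.0000)
o1: d²=360 > ρ²=31 → inactive
o2: d²=410 > ρ²=31 → inactive
o3: d²=10 ≤ ρ²=31; F_rep = 18·(3,1)/10² = (0.5400,0.1800)
o4: d²=170 > ρ²=31 → inactive
F = F_att + ΣF_rep = (-1.9600,2.1800)
Δp = p'−p = (-0.3920,0.4360); α = Δx/Fx = (-49/125) / (-49/25) = 1/5
check: Δy/Fy = (109/250) / (109/50) = 1/5 ✓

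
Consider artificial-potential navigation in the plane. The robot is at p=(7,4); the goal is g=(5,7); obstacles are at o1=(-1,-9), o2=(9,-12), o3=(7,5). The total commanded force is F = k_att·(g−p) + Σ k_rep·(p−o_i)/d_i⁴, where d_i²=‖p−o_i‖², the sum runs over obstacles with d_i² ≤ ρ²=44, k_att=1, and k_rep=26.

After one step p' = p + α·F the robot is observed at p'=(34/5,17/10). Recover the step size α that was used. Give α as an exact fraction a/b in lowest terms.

F_att = 1·(g−p) = 1·(-2,3) = (-2.0000,3.0000)
o1: d²=233 > ρ²=44 → inactive
o2: d²=260 > ρ²=44 → inactive
o3: d²=1 ≤ ρ²=44; F_rep = 26·(0,-1)/1² = (0.0000,-26.0000)
F = F_att + ΣF_rep = (-2.0000,-23.0000)
Δp = p'−p = (-0.2000,-2.3000); α = Δx/Fx = (-1/5) / (-2) = 1/10
check: Δy/Fy = (-23/10) / (-23) = 1/10 ✓

α = 1/10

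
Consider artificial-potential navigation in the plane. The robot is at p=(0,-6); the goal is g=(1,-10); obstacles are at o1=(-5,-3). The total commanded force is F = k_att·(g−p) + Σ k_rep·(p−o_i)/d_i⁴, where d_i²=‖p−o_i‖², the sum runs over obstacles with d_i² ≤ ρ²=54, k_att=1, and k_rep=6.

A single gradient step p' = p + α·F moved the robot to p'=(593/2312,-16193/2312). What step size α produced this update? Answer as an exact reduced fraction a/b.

F_att = 1·(g−p) = 1·(1,-4) = (1.0000,-4.0000)
o1: d²=34 ≤ ρ²=54; F_rep = 6·(5,-3)/34² = (0.0260,-0.0156)
F = F_att + ΣF_rep = (1.0260,-4.0156)
Δp = p'−p = (0.2565,-1.0039); α = Δx/Fx = (593/2312) / (593/578) = 1/4
check: Δy/Fy = (-2321/2312) / (-2321/578) = 1/4 ✓

α = 1/4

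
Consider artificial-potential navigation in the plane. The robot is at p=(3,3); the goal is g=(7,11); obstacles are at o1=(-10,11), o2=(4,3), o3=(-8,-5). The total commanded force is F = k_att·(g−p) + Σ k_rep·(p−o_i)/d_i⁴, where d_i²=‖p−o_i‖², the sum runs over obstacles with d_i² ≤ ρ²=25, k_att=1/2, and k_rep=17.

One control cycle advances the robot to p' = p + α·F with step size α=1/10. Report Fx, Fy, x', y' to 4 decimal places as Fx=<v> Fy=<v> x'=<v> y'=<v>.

Fx=-15.0000 Fy=4.0000 x'=1.5000 y'=3.4000

F_att = 1/2·(g−p) = 1/2·(4,8) = (2.0000,4.0000)
o1: d²=233 > ρ²=25 → inactive
o2: d²=1 ≤ ρ²=25; F_rep = 17·(-1,0)/1² = (-17.0000,0.0000)
o3: d²=185 > ρ²=25 → inactive
F = F_att + ΣF_rep = (-15.0000,4.0000)
p' = p + 1/10·F = (1.5000,3.4000)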